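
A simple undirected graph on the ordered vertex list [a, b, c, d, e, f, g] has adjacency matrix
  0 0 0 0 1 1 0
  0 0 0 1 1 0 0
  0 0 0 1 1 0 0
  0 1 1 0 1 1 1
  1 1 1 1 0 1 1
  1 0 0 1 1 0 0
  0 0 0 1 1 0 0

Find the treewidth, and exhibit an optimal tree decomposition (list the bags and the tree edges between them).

The largest bag has 3 vertices, giving width 2; this decomposition certifies tw(G) ≤ 2. Conversely, {d, e, g} is a clique of size 3, and the vertices of any clique must share a bag in every tree decomposition; so some bag has ≥ 3 vertices and tw(G) ≥ 2. Combining the bounds, tw(G) = 2.

Treewidth 2.
Bags: B1 = {d, e, f}  B2 = {d, e, g}  B3 = {b, d, e}  B4 = {a, e, f}  B5 = {c, d, e}
Tree: B1–B2, B1–B3, B1–B4, B1–B5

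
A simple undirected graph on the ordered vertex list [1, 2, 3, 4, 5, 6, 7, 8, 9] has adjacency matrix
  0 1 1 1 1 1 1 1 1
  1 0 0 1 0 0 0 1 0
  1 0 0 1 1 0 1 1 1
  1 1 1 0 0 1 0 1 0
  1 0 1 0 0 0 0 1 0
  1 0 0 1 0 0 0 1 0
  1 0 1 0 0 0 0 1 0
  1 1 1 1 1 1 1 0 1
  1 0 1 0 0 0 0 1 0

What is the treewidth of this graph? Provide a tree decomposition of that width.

Treewidth 3.
Bags: B1 = {1, 3, 4, 8}  B2 = {1, 3, 5, 8}  B3 = {1, 3, 7, 8}  B4 = {1, 2, 4, 8}  B5 = {1, 4, 6, 8}  B6 = {1, 3, 8, 9}
Tree: B1–B2, B1–B3, B1–B4, B1–B5, B1–B6

The largest bag has 4 vertices, giving width 3; this decomposition certifies tw(G) ≤ 3. Conversely, {1, 2, 4, 8} is a clique of size 4, and the vertices of any clique must share a bag in every tree decomposition; so some bag has ≥ 4 vertices and tw(G) ≥ 3. Therefore the treewidth is 3.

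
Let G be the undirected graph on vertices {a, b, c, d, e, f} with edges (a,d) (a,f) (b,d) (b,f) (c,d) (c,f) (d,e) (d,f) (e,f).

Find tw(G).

A width-2 tree decomposition is:
Bags: B1 = {a, d, f}  B2 = {b, d, f}  B3 = {c, d, f}  B4 = {d, e, f}
Tree: B1–B2, B2–B3, B2–B4
Each bag holds 3 vertices, so the decomposition has width 2, which upper-bounds the treewidth. On the other hand G contains the 3-clique {d, e, f}. A clique must lie in a single bag of any decomposition, so no decomposition can have width below 2. Therefore the treewidth is 2.

2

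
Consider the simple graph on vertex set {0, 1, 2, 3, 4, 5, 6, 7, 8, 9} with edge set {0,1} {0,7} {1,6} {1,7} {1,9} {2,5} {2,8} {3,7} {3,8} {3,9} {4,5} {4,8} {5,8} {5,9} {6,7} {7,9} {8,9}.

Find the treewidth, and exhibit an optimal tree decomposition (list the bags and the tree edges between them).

Each bag holds 3 vertices, so the decomposition has width 2, which upper-bounds the treewidth. Conversely, {2, 5, 8} is a clique of size 3, and the vertices of any clique must share a bag in every tree decomposition; so some bag has ≥ 3 vertices and tw(G) ≥ 2. Combining the bounds, tw(G) = 2.

Treewidth 2.
Bags: B1 = {3, 7, 9}  B2 = {3, 8, 9}  B3 = {1, 7, 9}  B4 = {0, 1, 7}  B5 = {5, 8, 9}  B6 = {4, 5, 8}  B7 = {2, 5, 8}  B8 = {1, 6, 7}
Tree: B1–B2, B1–B3, B3–B4, B2–B5, B5–B6, B5–B7, B3–B8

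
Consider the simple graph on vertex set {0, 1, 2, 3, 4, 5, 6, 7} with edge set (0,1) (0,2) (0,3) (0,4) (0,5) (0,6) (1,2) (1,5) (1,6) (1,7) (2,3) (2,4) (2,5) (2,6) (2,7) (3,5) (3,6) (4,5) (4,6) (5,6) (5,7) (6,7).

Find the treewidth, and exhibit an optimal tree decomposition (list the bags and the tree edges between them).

Every bag has size at most 5, so the width is 5 − 1 = 4 and tw(G) ≤ 4. On the other hand G contains the 5-clique {0, 1, 2, 5, 6}. A clique must lie in a single bag of any decomposition, so no decomposition can have width below 4. Hence tw(G) = 4 exactly.

Treewidth 4.
Bags: B1 = {0, 1, 2, 5, 6}  B2 = {0, 2, 3, 5, 6}  B3 = {0, 2, 4, 5, 6}  B4 = {1, 2, 5, 6, 7}
Tree: B1–B2, B2–B3, B1–B4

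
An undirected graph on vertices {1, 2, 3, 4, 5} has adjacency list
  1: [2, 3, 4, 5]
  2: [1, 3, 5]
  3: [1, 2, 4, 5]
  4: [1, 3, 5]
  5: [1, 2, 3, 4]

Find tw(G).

3

A width-3 tree decomposition is:
Bags: B1 = {1, 3, 4, 5}  B2 = {1, 2, 3, 5}
Tree: B1–B2
The largest bag has 4 vertices, giving width 3; this decomposition certifies tw(G) ≤ 3. On the other hand G contains the 4-clique {1, 2, 3, 5}. A clique must lie in a single bag of any decomposition, so no decomposition can have width below 3. Therefore the treewidth is 3.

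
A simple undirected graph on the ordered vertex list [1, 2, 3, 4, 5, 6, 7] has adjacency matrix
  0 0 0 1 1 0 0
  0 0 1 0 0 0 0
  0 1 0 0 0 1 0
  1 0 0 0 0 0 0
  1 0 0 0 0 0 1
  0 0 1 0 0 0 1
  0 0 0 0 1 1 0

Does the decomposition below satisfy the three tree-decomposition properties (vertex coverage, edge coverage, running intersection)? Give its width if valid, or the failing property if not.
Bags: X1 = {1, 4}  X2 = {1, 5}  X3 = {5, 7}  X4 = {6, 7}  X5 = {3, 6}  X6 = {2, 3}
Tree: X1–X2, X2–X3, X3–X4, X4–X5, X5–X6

Checking the three conditions: (i) the bags cover all of {1, 2, 3, 4, 5, 6, 7}; (ii) for each edge, some bag contains both endpoints; (iii) the bags containing any fixed vertex form a subtree. All hold, so the decomposition is valid with width 2 − 1 = 1.

Yes; width 1.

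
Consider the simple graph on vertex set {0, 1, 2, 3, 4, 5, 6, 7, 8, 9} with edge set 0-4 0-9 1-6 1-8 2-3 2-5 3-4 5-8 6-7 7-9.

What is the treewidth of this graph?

A width-2 tree decomposition is:
Bags: B1 = {2, 3, 5}  B2 = {3, 5, 8}  B3 = {1, 3, 8}  B4 = {1, 3, 6}  B5 = {3, 6, 7}  B6 = {3, 7, 9}  B7 = {0, 3, 9}  B8 = {0, 3, 4}
Tree: B1–B2, B2–B3, B3–B4, B4–B5, B5–B6, B6–B7, B7–B8
Each bag holds 3 vertices, so the decomposition has width 2, which upper-bounds the treewidth. Since 3–2–5–8–1–6–7–9–0–4–3 is a cycle in G, G is not acyclic. Forests are exactly the graphs of treewidth ≤ 1, so tw(G) ≥ 2. The upper and lower bounds meet at 2, so that is the treewidth.

2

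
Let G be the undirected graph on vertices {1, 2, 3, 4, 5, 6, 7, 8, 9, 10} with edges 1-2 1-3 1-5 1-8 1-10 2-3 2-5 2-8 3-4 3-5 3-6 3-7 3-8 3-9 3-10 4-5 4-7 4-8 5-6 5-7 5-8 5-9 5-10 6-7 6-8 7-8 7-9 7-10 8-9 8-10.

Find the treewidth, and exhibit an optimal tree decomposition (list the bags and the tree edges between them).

Treewidth 4.
Bags: B1 = {3, 5, 7, 8, 10}  B2 = {3, 5, 7, 8, 9}  B3 = {1, 3, 5, 8, 10}  B4 = {3, 5, 6, 7, 8}  B5 = {1, 2, 3, 5, 8}  B6 = {3, 4, 5, 7, 8}
Tree: B1–B2, B1–B3, B1–B4, B3–B5, B2–B6

The largest bag has 5 vertices, giving width 4; this decomposition certifies tw(G) ≤ 4. Conversely, {1, 2, 3, 5, 8} is a clique of size 5, and the vertices of any clique must share a bag in every tree decomposition; so some bag has ≥ 5 vertices and tw(G) ≥ 4. Therefore the treewidth is 4.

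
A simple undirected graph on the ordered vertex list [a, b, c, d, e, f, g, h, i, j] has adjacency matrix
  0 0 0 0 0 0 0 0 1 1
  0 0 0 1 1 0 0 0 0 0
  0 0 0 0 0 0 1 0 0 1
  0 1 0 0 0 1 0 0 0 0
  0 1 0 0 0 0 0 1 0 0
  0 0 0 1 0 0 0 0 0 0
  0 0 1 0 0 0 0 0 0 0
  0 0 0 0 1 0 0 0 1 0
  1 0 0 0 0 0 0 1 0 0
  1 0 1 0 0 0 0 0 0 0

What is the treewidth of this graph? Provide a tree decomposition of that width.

Every bag has size at most 2, so the width is 2 − 1 = 1 and tw(G) ≤ 1. Since G has at least one edge (e.g. f–d), it is not an edgeless graph, so tw(G) ≥ 1. Combining the bounds, tw(G) = 1.

Treewidth 1.
One optimal decomposition is:
Bags: B1 = {d, f}  B2 = {b, d}  B3 = {b, e}  B4 = {e, h}  B5 = {h, i}  B6 = {a, i}  B7 = {a, j}  B8 = {c, j}  B9 = {c, g}
Tree: B1–B2, B2–B3, B3–B4, B4–B5, B5–B6, B6–B7, B7–B8, B8–B9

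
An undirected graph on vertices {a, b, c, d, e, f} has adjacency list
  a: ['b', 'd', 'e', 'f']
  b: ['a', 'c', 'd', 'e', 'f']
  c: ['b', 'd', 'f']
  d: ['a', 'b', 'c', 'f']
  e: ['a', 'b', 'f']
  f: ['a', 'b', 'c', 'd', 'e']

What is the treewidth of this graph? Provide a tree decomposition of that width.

Every bag has size at most 4, so the width is 4 − 1 = 3 and tw(G) ≤ 3. On the other hand G contains the 4-clique {b, c, d, f}. A clique must lie in a single bag of any decomposition, so no decomposition can have width below 3. Combining the bounds, tw(G) = 3.

Treewidth 3.
One such decomposition:
Bags: B1 = {a, b, d, f}  B2 = {b, c, d, f}  B3 = {a, b, e, f}
Tree: B1–B2, B1–B3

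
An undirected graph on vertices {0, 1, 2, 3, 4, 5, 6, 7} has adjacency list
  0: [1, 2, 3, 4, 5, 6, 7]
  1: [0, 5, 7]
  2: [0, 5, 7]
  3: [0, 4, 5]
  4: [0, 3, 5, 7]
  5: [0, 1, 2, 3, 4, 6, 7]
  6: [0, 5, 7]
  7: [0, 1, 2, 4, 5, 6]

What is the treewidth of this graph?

A width-3 tree decomposition is:
Bags: B1 = {0, 2, 5, 7}  B2 = {0, 4, 5, 7}  B3 = {0, 5, 6, 7}  B4 = {0, 3, 4, 5}  B5 = {0, 1, 5, 7}
Tree: B1–B2, B2–B3, B2–B4, B2–B5
Each bag holds 4 vertices, so the decomposition has width 3, which upper-bounds the treewidth. On the other hand G contains the 4-clique {0, 3, 4, 5}. A clique must lie in a single bag of any decomposition, so no decomposition can have width below 3. The upper and lower bounds meet at 3, so that is the treewidth.

3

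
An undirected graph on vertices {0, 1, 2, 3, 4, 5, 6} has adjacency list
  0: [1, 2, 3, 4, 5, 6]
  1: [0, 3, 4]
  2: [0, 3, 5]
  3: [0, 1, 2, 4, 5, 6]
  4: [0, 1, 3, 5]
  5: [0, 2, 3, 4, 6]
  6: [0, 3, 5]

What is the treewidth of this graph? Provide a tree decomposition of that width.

Treewidth 3.
Bags: B1 = {0, 3, 4, 5}  B2 = {0, 2, 3, 5}  B3 = {0, 1, 3, 4}  B4 = {0, 3, 5, 6}
Tree: B1–B2, B1–B3, B1–B4

The largest bag has 4 vertices, giving width 3; this decomposition certifies tw(G) ≤ 3. For the lower bound, the 4 vertices {0, 1, 3, 4} are pairwise adjacent, and any tree decomposition puts a clique entirely inside one bag — forcing width ≥ 3. Therefore the treewidth is 3.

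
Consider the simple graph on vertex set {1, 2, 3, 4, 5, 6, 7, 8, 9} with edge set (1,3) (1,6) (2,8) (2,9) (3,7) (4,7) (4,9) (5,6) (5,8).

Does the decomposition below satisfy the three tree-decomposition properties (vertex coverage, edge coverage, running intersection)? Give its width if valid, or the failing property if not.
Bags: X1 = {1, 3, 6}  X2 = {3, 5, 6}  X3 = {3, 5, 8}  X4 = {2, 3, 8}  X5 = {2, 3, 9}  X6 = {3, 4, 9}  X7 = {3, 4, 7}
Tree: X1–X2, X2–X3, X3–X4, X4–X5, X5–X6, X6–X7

Yes; width 2.

Every vertex of G appears in some bag (union = {1, 2, 3, 4, 5, 6, 7, 8, 9}); every edge is covered by a bag; and for each vertex v the set of bags containing v is connected in the bag tree. The decomposition is therefore valid. The largest bag has 3 vertices, so the width is 2.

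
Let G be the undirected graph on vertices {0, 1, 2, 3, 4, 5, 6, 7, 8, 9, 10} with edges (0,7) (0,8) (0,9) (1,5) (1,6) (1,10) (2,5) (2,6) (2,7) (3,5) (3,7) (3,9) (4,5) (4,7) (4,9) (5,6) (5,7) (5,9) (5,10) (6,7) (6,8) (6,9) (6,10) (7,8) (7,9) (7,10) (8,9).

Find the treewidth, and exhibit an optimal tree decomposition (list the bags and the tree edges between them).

Every bag has size at most 4, so the width is 4 − 1 = 3 and tw(G) ≤ 3. For the lower bound, the 4 vertices {1, 5, 6, 10} are pairwise adjacent, and any tree decomposition puts a clique entirely inside one bag — forcing width ≥ 3. Hence tw(G) = 3 exactly.

Treewidth 3.
One optimal decomposition is:
Bags: B1 = {4, 5, 7, 9}  B2 = {5, 6, 7, 9}  B3 = {2, 5, 6, 7}  B4 = {3, 5, 7, 9}  B5 = {5, 6, 7, 10}  B6 = {6, 7, 8, 9}  B7 = {0, 7, 8, 9}  B8 = {1, 5, 6, 10}
Tree: B1–B2, B2–B3, B1–B4, B3–B5, B2–B6, B6–B7, B5–B8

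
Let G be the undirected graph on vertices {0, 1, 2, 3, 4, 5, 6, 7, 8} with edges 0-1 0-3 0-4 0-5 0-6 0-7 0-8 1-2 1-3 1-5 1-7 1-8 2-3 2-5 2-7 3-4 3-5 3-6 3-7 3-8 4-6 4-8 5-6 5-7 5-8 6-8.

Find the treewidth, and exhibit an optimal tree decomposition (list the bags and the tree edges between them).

The largest bag has 5 vertices, giving width 4; this decomposition certifies tw(G) ≤ 4. For the lower bound, the 5 vertices {0, 3, 4, 6, 8} are pairwise adjacent, and any tree decomposition puts a clique entirely inside one bag — forcing width ≥ 4. Combining the bounds, tw(G) = 4.

Treewidth 4.
One optimal decomposition is:
Bags: B1 = {0, 3, 5, 6, 8}  B2 = {0, 1, 3, 5, 8}  B3 = {0, 3, 4, 6, 8}  B4 = {0, 1, 3, 5, 7}  B5 = {1, 2, 3, 5, 7}
Tree: B1–B2, B1–B3, B2–B4, B4–B5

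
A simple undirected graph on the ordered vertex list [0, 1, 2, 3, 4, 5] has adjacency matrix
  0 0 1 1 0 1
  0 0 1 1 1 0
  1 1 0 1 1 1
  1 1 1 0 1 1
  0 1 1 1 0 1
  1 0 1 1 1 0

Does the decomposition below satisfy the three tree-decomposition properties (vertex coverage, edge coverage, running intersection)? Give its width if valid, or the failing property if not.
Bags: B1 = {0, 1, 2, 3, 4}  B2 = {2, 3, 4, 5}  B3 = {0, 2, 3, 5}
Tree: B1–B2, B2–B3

A tree decomposition must satisfy three properties: every vertex lies in some bag; for every edge, both endpoints lie together in some bag; and for every vertex, the bags containing it form a connected subtree. Here bags containing vertex 0 are not connected in the tree, so the decomposition is invalid.

No — bags containing vertex 0 are not connected in the tree.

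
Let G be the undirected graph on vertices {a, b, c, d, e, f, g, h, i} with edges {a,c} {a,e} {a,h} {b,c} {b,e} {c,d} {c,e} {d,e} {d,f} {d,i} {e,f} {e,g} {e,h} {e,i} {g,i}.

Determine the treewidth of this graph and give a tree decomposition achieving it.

Treewidth 2.
One optimal decomposition is:
Bags: B1 = {d, e, f}  B2 = {c, d, e}  B3 = {a, c, e}  B4 = {d, e, i}  B5 = {a, e, h}  B6 = {b, c, e}  B7 = {e, g, i}
Tree: B1–B2, B2–B3, B1–B4, B3–B5, B3–B6, B4–B7

The largest bag has 3 vertices, giving width 2; this decomposition certifies tw(G) ≤ 2. For the lower bound, the 3 vertices {c, d, e} are pairwise adjacent, and any tree decomposition puts a clique entirely inside one bag — forcing width ≥ 2. Combining the bounds, tw(G) = 2.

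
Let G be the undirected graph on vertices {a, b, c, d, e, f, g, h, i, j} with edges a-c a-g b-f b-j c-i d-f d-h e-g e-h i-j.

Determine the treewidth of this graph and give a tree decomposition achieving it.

Treewidth 2.
Bags: B1 = {d, f, h}  B2 = {b, f, h}  B3 = {b, h, j}  B4 = {h, i, j}  B5 = {c, h, i}  B6 = {a, c, h}  B7 = {a, g, h}  B8 = {e, g, h}
Tree: B1–B2, B2–B3, B3–B4, B4–B5, B5–B6, B6–B7, B7–B8

The largest bag has 3 vertices, giving width 2; this decomposition certifies tw(G) ≤ 2. The edges h–d–f–b–j–i–c–a–g–e–h form a cycle, so G is not a tree and its treewidth is at least 2. The upper and lower bounds meet at 2, so that is the treewidth.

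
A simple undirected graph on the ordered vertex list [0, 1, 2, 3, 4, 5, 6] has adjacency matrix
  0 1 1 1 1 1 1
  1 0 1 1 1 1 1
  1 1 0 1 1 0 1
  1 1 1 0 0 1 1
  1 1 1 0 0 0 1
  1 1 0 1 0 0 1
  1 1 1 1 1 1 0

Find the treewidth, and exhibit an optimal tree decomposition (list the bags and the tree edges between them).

Treewidth 4.
One optimal decomposition is:
Bags: B1 = {0, 1, 2, 3, 6}  B2 = {0, 1, 3, 5, 6}  B3 = {0, 1, 2, 4, 6}
Tree: B1–B2, B1–B3

The largest bag has 5 vertices, giving width 4; this decomposition certifies tw(G) ≤ 4. For the lower bound, the 5 vertices {0, 1, 2, 3, 6} are pairwise adjacent, and any tree decomposition puts a clique entirely inside one bag — forcing width ≥ 4. Hence tw(G) = 4 exactly.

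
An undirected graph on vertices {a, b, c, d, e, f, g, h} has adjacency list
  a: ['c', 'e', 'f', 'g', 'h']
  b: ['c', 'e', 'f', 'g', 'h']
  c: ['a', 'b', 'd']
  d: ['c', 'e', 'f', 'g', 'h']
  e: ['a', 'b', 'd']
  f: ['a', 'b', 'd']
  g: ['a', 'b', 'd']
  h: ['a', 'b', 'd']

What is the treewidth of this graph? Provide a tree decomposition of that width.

The largest bag has 4 vertices, giving width 3; this decomposition certifies tw(G) ≤ 3. For the lower bound: the 4 vertex sets {b,f}, {d,g}, {a}, {h} are disjoint, each induces a connected subgraph, and every pair is joined by at least one edge of G. Contracting each set to a single vertex therefore yields K_{4} as a minor, and since treewidth is minor-monotone, tw(G) ≥ tw(K_{4}) = 3. Therefore the treewidth is 3.

Treewidth 3.
One such decomposition:
Bags: B1 = {a, b, d, f}  B2 = {a, b, d, g}  B3 = {a, b, d, h}  B4 = {a, b, d, e}  B5 = {a, b, c, d}
Tree: B1–B2, B2–B3, B3–B4, B4–B5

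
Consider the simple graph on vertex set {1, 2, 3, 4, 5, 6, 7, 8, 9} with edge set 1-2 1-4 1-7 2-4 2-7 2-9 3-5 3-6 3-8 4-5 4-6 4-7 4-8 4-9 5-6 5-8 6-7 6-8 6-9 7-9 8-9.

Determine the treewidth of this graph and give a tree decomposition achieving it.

Treewidth 3.
One optimal decomposition is:
Bags: B1 = {1, 2, 4, 7}  B2 = {2, 4, 7, 9}  B3 = {4, 6, 7, 9}  B4 = {4, 6, 8, 9}  B5 = {4, 5, 6, 8}  B6 = {3, 5, 6, 8}
Tree: B1–B2, B2–B3, B3–B4, B4–B5, B5–B6

Every bag has size at most 4, so the width is 4 − 1 = 3 and tw(G) ≤ 3. On the other hand G contains the 4-clique {3, 5, 6, 8}. A clique must lie in a single bag of any decomposition, so no decomposition can have width below 3. Hence tw(G) = 3 exactly.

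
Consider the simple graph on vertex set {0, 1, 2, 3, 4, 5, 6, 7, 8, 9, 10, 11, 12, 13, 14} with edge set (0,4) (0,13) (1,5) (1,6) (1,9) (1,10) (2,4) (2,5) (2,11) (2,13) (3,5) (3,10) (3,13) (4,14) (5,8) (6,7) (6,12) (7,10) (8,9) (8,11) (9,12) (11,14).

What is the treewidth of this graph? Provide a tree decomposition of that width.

Treewidth 3.
Bags: B1 = {0, 4, 13, 14}  B2 = {2, 4, 13, 14}  B3 = {2, 11, 13, 14}  B4 = {2, 3, 11, 13}  B5 = {2, 3, 5, 11}  B6 = {3, 5, 8, 11}  B7 = {3, 5, 8, 10}  B8 = {1, 5, 8, 10}  B9 = {1, 8, 9, 10}  B10 = {1, 7, 9, 10}  B11 = {1, 6, 7, 9}  B12 = {6, 7, 9, 12}
Tree: B1–B2, B2–B3, B3–B4, B4–B5, B5–B6, B6–B7, B7–B8, B8–B9, B9–B10, B10–B11, B11–B12

Each bag holds 4 vertices, so the decomposition has width 3, which upper-bounds the treewidth. For the lower bound: the 4 vertex sets {0,4,14}, {13}, {2}, {3,5,8,11} are disjoint, each induces a connected subgraph, and every pair is joined by at least one edge of G. Contracting each set to a single vertex therefore yields K_{4} as a minor, and since treewidth is minor-monotone, tw(G) ≥ tw(K_{4}) = 3. The upper and lower bounds meet at 3, so that is the treewidth.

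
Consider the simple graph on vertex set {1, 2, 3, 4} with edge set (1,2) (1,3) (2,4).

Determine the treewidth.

A width-1 tree decomposition is:
Bags: B1 = {1, 3}  B2 = {1, 2}  B3 = {2, 4}
Tree: B1–B2, B2–B3
The largest bag has 2 vertices, giving width 1; this decomposition certifies tw(G) ≤ 1. Any graph with an edge has treewidth ≥ 1, and G has the edge 3–1. Therefore the treewidth is 1.

1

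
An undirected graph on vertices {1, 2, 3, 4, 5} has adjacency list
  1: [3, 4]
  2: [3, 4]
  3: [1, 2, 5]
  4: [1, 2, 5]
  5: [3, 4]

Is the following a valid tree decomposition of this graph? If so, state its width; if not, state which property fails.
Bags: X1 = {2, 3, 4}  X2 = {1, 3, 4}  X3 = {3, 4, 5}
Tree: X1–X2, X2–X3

Yes; width 2.

Checking the three conditions: (i) the bags cover all of {1, 2, 3, 4, 5}; (ii) for each edge, some bag contains both endpoints; (iii) the bags containing any fixed vertex form a subtree. All hold, so the decomposition is valid with width 3 − 1 = 2.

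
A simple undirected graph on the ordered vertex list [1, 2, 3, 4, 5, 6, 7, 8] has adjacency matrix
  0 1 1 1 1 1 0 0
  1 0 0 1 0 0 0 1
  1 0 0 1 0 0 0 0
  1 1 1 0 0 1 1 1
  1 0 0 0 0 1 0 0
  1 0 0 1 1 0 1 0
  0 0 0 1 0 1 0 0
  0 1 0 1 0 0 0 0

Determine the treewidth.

2

A width-2 tree decomposition is:
Bags: B1 = {1, 5, 6}  B2 = {1, 4, 6}  B3 = {1, 2, 4}  B4 = {2, 4, 8}  B5 = {1, 3, 4}  B6 = {4, 6, 7}
Tree: B1–B2, B2–B3, B3–B4, B2–B5, B2–B6
Every bag has size at most 3, so the width is 3 − 1 = 2 and tw(G) ≤ 2. Conversely, {2, 4, 8} is a clique of size 3, and the vertices of any clique must share a bag in every tree decomposition; so some bag has ≥ 3 vertices and tw(G) ≥ 2. Combining the bounds, tw(G) = 2.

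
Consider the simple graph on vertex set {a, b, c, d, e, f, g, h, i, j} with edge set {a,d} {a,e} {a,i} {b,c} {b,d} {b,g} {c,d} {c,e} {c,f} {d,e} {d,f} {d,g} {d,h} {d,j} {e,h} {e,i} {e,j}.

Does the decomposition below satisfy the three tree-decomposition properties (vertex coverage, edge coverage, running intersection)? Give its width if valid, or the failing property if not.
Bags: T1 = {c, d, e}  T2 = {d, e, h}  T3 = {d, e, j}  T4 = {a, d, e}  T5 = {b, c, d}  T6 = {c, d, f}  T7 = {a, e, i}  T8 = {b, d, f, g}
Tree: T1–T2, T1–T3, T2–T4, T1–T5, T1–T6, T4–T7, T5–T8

A tree decomposition must satisfy three properties: every vertex lies in some bag; for every edge, both endpoints lie together in some bag; and for every vertex, the bags containing it form a connected subtree. Here bags containing vertex f are not connected in the tree, so the decomposition is invalid.

No — bags containing vertex f are not connected in the tree.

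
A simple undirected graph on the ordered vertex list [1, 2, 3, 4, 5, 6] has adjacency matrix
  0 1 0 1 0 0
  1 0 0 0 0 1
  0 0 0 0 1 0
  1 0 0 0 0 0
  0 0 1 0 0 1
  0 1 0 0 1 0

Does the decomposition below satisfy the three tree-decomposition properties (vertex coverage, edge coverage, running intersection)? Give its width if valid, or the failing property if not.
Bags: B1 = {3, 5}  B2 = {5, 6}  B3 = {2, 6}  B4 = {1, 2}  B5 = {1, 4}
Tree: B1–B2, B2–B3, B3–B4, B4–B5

Every vertex of G appears in some bag (union = {1, 2, 3, 4, 5, 6}); every edge is covered by a bag; and for each vertex v the set of bags containing v is connected in the bag tree. The decomposition is therefore valid. The largest bag has 2 vertices, so the width is 1.

Yes; width 1.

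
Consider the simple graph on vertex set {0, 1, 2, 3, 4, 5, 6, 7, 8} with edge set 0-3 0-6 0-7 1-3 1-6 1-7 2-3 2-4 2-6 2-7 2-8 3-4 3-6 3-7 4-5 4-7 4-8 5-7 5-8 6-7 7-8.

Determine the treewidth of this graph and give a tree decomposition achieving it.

Treewidth 3.
One such decomposition:
Bags: B1 = {2, 3, 6, 7}  B2 = {2, 3, 4, 7}  B3 = {2, 4, 7, 8}  B4 = {1, 3, 6, 7}  B5 = {4, 5, 7, 8}  B6 = {0, 3, 6, 7}
Tree: B1–B2, B2–B3, B1–B4, B3–B5, B4–B6

Every bag has size at most 4, so the width is 4 − 1 = 3 and tw(G) ≤ 3. Conversely, {2, 4, 7, 8} is a clique of size 4, and the vertices of any clique must share a bag in every tree decomposition; so some bag has ≥ 4 vertices and tw(G) ≥ 3. Therefore the treewidth is 3.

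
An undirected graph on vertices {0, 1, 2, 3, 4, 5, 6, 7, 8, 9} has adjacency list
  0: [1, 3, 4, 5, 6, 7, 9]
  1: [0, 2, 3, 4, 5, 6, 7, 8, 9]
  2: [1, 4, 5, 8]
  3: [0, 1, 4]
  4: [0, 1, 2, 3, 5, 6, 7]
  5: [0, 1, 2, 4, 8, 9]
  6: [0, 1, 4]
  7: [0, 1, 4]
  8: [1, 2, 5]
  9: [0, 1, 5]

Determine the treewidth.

A width-3 tree decomposition is:
Bags: B1 = {1, 2, 4, 5}  B2 = {0, 1, 4, 5}  B3 = {0, 1, 5, 9}  B4 = {0, 1, 4, 7}  B5 = {0, 1, 3, 4}  B6 = {0, 1, 4, 6}  B7 = {1, 2, 5, 8}
Tree: B1–B2, B2–B3, B2–B4, B2–B5, B5–B6, B1–B7
The largest bag has 4 vertices, giving width 3; this decomposition certifies tw(G) ≤ 3. Conversely, {0, 1, 5, 9} is a clique of size 4, and the vertices of any clique must share a bag in every tree decomposition; so some bag has ≥ 4 vertices and tw(G) ≥ 3. Combining the bounds, tw(G) = 3.

3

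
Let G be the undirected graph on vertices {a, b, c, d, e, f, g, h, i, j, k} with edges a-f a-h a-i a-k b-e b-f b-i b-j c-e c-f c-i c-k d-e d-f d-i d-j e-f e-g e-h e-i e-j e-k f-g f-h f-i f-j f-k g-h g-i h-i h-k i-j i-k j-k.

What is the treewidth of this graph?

A width-4 tree decomposition is:
Bags: B1 = {e, f, h, i, k}  B2 = {e, f, i, j, k}  B3 = {b, e, f, i, j}  B4 = {d, e, f, i, j}  B5 = {e, f, g, h, i}  B6 = {a, f, h, i, k}  B7 = {c, e, f, i, k}
Tree: B1–B2, B2–B3, B3–B4, B1–B5, B1–B6, B1–B7
Every bag has size at most 5, so the width is 5 − 1 = 4 and tw(G) ≤ 4. On the other hand G contains the 5-clique {d, e, f, i, j}. A clique must lie in a single bag of any decomposition, so no decomposition can have width below 4. The upper and lower bounds meet at 4, so that is the treewidth.

4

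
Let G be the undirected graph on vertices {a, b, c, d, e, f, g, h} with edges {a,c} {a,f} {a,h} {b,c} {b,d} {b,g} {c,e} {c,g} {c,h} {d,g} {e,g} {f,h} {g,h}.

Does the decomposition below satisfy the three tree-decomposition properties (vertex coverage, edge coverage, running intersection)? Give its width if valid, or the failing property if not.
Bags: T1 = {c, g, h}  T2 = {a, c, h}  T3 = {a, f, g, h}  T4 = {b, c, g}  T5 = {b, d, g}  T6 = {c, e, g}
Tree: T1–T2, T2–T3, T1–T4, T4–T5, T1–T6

A tree decomposition must satisfy three properties: every vertex lies in some bag; for every edge, both endpoints lie together in some bag; and for every vertex, the bags containing it form a connected subtree. Here bags containing vertex g are not connected in the tree, so the decomposition is invalid.

No — bags containing vertex g are not connected in the tree.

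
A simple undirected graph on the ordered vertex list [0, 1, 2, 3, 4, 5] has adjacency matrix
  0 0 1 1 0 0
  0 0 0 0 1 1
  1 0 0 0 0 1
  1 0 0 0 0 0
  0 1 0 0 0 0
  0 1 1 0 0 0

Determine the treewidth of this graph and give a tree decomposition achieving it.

Every bag has size at most 2, so the width is 2 − 1 = 1 and tw(G) ≤ 1. Any graph with an edge has treewidth ≥ 1, and G has the edge 3–0. Therefore the treewidth is 1.

Treewidth 1.
One optimal decomposition is:
Bags: B1 = {0, 3}  B2 = {0, 2}  B3 = {2, 5}  B4 = {1, 5}  B5 = {1, 4}
Tree: B1–B2, B2–B3, B3–B4, B4–B5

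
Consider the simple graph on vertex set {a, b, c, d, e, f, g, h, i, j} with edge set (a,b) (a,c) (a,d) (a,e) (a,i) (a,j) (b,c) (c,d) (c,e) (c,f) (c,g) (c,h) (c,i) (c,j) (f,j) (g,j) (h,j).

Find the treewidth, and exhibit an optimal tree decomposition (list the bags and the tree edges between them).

Treewidth 2.
One such decomposition:
Bags: B1 = {a, c, j}  B2 = {c, g, j}  B3 = {c, f, j}  B4 = {a, c, i}  B5 = {c, h, j}  B6 = {a, c, e}  B7 = {a, b, c}  B8 = {a, c, d}
Tree: B1–B2, B1–B3, B1–B4, B3–B5, B1–B6, B1–B7, B4–B8

Each bag holds 3 vertices, so the decomposition has width 2, which upper-bounds the treewidth. On the other hand G contains the 3-clique {c, g, j}. A clique must lie in a single bag of any decomposition, so no decomposition can have width below 2. The upper and lower bounds meet at 2, so that is the treewidth.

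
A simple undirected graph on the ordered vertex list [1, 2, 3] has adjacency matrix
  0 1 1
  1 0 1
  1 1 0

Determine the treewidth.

A width-2 tree decomposition is:
Bags: B1 = {1, 2, 3}
Tree: (single bag)
With just one bag of size 3, the width is 3 − 1 = 2, so tw(G) ≤ 2. On the other hand G contains the 3-clique {1, 2, 3}. A clique must lie in a single bag of any decomposition, so no decomposition can have width below 2. The upper and lower bounds meet at 2, so that is the treewidth.

2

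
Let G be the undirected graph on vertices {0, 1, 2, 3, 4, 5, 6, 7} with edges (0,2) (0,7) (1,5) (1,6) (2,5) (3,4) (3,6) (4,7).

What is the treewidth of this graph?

2

A width-2 tree decomposition is:
Bags: B1 = {3, 4, 6}  B2 = {4, 6, 7}  B3 = {0, 6, 7}  B4 = {0, 2, 6}  B5 = {2, 5, 6}  B6 = {1, 5, 6}
Tree: B1–B2, B2–B3, B3–B4, B4–B5, B5–B6
Every bag has size at most 3, so the width is 3 − 1 = 2 and tw(G) ≤ 2. Since 6–3–4–7–0–2–5–1–6 is a cycle in G, G is not acyclic. Forests are exactly the graphs of treewidth ≤ 1, so tw(G) ≥ 2. Combining the bounds, tw(G) = 2.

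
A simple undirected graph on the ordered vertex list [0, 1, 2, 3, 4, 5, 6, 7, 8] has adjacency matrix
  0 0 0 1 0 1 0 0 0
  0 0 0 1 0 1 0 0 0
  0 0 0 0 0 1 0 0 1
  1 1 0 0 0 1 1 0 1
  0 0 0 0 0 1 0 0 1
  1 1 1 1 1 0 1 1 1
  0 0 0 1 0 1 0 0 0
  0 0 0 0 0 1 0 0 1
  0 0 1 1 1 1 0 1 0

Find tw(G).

2

A width-2 tree decomposition is:
Bags: B1 = {0, 3, 5}  B2 = {3, 5, 6}  B3 = {3, 5, 8}  B4 = {4, 5, 8}  B5 = {1, 3, 5}  B6 = {2, 5, 8}  B7 = {5, 7, 8}
Tree: B1–B2, B2–B3, B3–B4, B2–B5, B4–B6, B4–B7
The largest bag has 3 vertices, giving width 2; this decomposition certifies tw(G) ≤ 2. Conversely, {2, 5, 8} is a clique of size 3, and the vertices of any clique must share a bag in every tree decomposition; so some bag has ≥ 3 vertices and tw(G) ≥ 2. Therefore the treewidth is 2.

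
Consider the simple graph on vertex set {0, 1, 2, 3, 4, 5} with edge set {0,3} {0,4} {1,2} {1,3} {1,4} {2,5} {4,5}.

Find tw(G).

A width-2 tree decomposition is:
Bags: B1 = {1, 2, 5}  B2 = {1, 4, 5}  B3 = {1, 3, 4}  B4 = {0, 3, 4}
Tree: B1–B2, B2–B3, B3–B4
The largest bag has 3 vertices, giving width 2; this decomposition certifies tw(G) ≤ 2. For the lower bound, G contains the cycle 2–5–4–1–2, so G is not a forest; only forests have treewidth ≤ 1, hence tw(G) ≥ 2. The upper and lower bounds meet at 2, so that is the treewidth.

2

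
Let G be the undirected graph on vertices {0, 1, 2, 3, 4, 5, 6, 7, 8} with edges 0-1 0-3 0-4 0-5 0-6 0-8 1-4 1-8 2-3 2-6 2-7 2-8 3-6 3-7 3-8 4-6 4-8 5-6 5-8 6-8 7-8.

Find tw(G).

3

A width-3 tree decomposition is:
Bags: B1 = {0, 3, 6, 8}  B2 = {0, 5, 6, 8}  B3 = {2, 3, 6, 8}  B4 = {0, 4, 6, 8}  B5 = {0, 1, 4, 8}  B6 = {2, 3, 7, 8}
Tree: B1–B2, B1–B3, B1–B4, B4–B5, B3–B6
Every bag has size at most 4, so the width is 4 − 1 = 3 and tw(G) ≤ 3. On the other hand G contains the 4-clique {0, 1, 4, 8}. A clique must lie in a single bag of any decomposition, so no decomposition can have width below 3. Combining the bounds, tw(G) = 3.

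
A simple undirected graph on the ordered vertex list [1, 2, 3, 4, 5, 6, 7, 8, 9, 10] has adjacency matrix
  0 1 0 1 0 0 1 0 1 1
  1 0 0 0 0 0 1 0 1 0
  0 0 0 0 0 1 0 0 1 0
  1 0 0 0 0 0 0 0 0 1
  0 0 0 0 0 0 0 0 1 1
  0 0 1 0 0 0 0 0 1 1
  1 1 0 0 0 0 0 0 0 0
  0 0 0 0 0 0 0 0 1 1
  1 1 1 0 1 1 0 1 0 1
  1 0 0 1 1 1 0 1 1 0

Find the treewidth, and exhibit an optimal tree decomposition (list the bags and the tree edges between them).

The largest bag has 3 vertices, giving width 2; this decomposition certifies tw(G) ≤ 2. For the lower bound, the 3 vertices {8, 9, 10} are pairwise adjacent, and any tree decomposition puts a clique entirely inside one bag — forcing width ≥ 2. The upper and lower bounds meet at 2, so that is the treewidth.

Treewidth 2.
One such decomposition:
Bags: B1 = {6, 9, 10}  B2 = {1, 9, 10}  B3 = {3, 6, 9}  B4 = {1, 4, 10}  B5 = {1, 2, 9}  B6 = {1, 2, 7}  B7 = {5, 9, 10}  B8 = {8, 9, 10}
Tree: B1–B2, B1–B3, B2–B4, B2–B5, B5–B6, B1–B7, B2–B8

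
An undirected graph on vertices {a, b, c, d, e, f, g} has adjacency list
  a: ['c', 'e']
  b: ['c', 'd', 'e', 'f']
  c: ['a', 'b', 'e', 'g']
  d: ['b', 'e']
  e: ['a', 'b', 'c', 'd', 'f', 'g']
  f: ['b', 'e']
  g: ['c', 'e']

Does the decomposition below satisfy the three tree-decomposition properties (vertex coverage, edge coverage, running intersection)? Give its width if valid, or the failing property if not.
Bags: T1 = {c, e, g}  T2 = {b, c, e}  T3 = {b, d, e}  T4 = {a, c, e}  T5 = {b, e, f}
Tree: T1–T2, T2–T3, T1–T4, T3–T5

Checking the three conditions: (i) the bags cover all of {a, b, c, d, e, f, g}; (ii) for each edge, some bag contains both endpoints; (iii) the bags containing any fixed vertex form a subtree. All hold, so the decomposition is valid with width 3 − 1 = 2.

Yes; width 2.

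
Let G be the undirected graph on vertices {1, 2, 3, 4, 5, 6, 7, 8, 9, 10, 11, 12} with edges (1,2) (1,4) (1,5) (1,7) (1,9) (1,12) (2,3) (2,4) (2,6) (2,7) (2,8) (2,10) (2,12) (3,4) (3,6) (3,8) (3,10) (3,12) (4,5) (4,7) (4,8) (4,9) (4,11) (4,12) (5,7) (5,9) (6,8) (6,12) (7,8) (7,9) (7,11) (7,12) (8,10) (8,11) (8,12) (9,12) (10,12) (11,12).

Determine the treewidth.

A width-4 tree decomposition is:
Bags: B1 = {2, 4, 7, 8, 12}  B2 = {1, 2, 4, 7, 12}  B3 = {2, 3, 4, 8, 12}  B4 = {2, 3, 8, 10, 12}  B5 = {4, 7, 8, 11, 12}  B6 = {1, 4, 7, 9, 12}  B7 = {1, 4, 5, 7, 9}  B8 = {2, 3, 6, 8, 12}
Tree: B1–B2, B1–B3, B3–B4, B1–B5, B2–B6, B6–B7, B3–B8
The largest bag has 5 vertices, giving width 4; this decomposition certifies tw(G) ≤ 4. For the lower bound, the 5 vertices {1, 4, 7, 9, 12} are pairwise adjacent, and any tree decomposition puts a clique entirely inside one bag — forcing width ≥ 4. Therefore the treewidth is 4.

4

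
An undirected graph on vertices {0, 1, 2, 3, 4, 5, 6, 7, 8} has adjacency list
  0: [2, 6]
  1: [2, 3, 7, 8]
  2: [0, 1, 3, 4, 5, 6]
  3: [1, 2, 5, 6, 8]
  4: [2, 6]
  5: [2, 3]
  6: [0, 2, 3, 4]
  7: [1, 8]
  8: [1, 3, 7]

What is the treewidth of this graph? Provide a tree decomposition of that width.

Each bag holds 3 vertices, so the decomposition has width 2, which upper-bounds the treewidth. For the lower bound, the 3 vertices {1, 3, 8} are pairwise adjacent, and any tree decomposition puts a clique entirely inside one bag — forcing width ≥ 2. Therefore the treewidth is 2.

Treewidth 2.
Bags: B1 = {2, 3, 6}  B2 = {1, 2, 3}  B3 = {2, 4, 6}  B4 = {0, 2, 6}  B5 = {2, 3, 5}  B6 = {1, 3, 8}  B7 = {1, 7, 8}
Tree: B1–B2, B1–B3, B3–B4, B2–B5, B2–B6, B6–B7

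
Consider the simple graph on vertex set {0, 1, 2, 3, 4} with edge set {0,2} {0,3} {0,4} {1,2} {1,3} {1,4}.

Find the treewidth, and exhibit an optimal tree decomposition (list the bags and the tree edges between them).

Treewidth 2.
One such decomposition:
Bags: B1 = {0, 1, 4}  B2 = {0, 1, 3}  B3 = {0, 1, 2}
Tree: B1–B2, B2–B3

Every bag has size at most 3, so the width is 3 − 1 = 2 and tw(G) ≤ 2. For the lower bound, G contains the cycle 4–1–3–0–4, so G is not a forest; only forests have treewidth ≤ 1, hence tw(G) ≥ 2. Therefore the treewidth is 2.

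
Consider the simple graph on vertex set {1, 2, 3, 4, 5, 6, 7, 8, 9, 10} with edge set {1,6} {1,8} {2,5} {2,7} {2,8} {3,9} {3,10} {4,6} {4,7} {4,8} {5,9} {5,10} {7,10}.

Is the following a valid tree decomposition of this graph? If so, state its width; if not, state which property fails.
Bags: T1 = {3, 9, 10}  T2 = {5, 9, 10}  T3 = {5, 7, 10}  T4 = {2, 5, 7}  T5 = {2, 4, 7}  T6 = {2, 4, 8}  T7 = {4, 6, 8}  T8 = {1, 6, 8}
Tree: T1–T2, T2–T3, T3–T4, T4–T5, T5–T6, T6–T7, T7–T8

Checking the three conditions: (i) the bags cover all of {1, 2, 3, 4, 5, 6, 7, 8, 9, 10}; (ii) for each edge, some bag contains both endpoints; (iii) the bags containing any fixed vertex form a subtree. All hold, so the decomposition is valid with width 3 − 1 = 2.

Yes; width 2.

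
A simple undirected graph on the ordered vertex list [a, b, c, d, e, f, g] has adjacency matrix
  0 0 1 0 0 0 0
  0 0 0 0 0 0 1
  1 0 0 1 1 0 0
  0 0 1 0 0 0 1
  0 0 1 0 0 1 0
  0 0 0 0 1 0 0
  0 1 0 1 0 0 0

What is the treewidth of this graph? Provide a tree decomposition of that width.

Each bag holds 2 vertices, so the decomposition has width 1, which upper-bounds the treewidth. Any graph with an edge has treewidth ≥ 1, and G has the edge e–c. Hence tw(G) = 1 exactly.

Treewidth 1.
One optimal decomposition is:
Bags: B1 = {c, e}  B2 = {c, d}  B3 = {a, c}  B4 = {d, g}  B5 = {b, g}  B6 = {e, f}
Tree: B1–B2, B1–B3, B2–B4, B4–B5, B1–B6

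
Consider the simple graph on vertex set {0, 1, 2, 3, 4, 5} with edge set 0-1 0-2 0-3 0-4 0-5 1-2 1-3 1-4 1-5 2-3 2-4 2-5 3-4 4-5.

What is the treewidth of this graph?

4

A width-4 tree decomposition is:
Bags: B1 = {0, 1, 2, 4, 5}  B2 = {0, 1, 2, 3, 4}
Tree: B1–B2
Every bag has size at most 5, so the width is 5 − 1 = 4 and tw(G) ≤ 4. For the lower bound, the 5 vertices {0, 1, 2, 3, 4} are pairwise adjacent, and any tree decomposition puts a clique entirely inside one bag — forcing width ≥ 4. Therefore the treewidth is 4.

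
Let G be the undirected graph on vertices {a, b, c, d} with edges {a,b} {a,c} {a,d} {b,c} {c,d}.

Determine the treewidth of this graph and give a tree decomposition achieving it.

Every bag has size at most 3, so the width is 3 − 1 = 2 and tw(G) ≤ 2. For the lower bound, the 3 vertices {a, c, d} are pairwise adjacent, and any tree decomposition puts a clique entirely inside one bag — forcing width ≥ 2. Combining the bounds, tw(G) = 2.

Treewidth 2.
One optimal decomposition is:
Bags: B1 = {a, c, d}  B2 = {a, b, c}
Tree: B1–B2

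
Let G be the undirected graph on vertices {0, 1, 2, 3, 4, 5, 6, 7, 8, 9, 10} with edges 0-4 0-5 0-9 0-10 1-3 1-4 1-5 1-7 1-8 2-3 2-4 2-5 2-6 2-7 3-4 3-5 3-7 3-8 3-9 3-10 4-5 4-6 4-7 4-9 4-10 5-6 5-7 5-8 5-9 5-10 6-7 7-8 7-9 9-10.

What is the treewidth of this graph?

A width-4 tree decomposition is:
Bags: B1 = {1, 3, 4, 5, 7}  B2 = {1, 3, 5, 7, 8}  B3 = {2, 3, 4, 5, 7}  B4 = {3, 4, 5, 7, 9}  B5 = {3, 4, 5, 9, 10}  B6 = {0, 4, 5, 9, 10}  B7 = {2, 4, 5, 6, 7}
Tree: B1–B2, B1–B3, B1–B4, B4–B5, B5–B6, B3–B7
The largest bag has 5 vertices, giving width 4; this decomposition certifies tw(G) ≤ 4. On the other hand G contains the 5-clique {1, 3, 5, 7, 8}. A clique must lie in a single bag of any decomposition, so no decomposition can have width below 4. Therefore the treewidth is 4.

4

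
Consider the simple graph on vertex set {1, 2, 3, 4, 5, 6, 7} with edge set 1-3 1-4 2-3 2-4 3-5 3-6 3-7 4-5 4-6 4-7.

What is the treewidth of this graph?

2

A width-2 tree decomposition is:
Bags: B1 = {2, 3, 4}  B2 = {1, 3, 4}  B3 = {3, 4, 5}  B4 = {3, 4, 7}  B5 = {3, 4, 6}
Tree: B1–B2, B2–B3, B3–B4, B4–B5
The largest bag has 3 vertices, giving width 2; this decomposition certifies tw(G) ≤ 2. Since 4–2–3–1–4 is a cycle in G, G is not acyclic. Forests are exactly the graphs of treewidth ≤ 1, so tw(G) ≥ 2. The upper and lower bounds meet at 2, so that is the treewidth.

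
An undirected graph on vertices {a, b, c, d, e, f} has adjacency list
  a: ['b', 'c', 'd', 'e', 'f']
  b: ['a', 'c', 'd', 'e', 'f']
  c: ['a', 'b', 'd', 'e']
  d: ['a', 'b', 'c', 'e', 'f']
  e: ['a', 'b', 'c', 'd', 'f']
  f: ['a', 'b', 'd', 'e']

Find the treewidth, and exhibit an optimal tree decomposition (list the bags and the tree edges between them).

Every bag has size at most 5, so the width is 5 − 1 = 4 and tw(G) ≤ 4. For the lower bound, the 5 vertices {a, b, c, d, e} are pairwise adjacent, and any tree decomposition puts a clique entirely inside one bag — forcing width ≥ 4. Therefore the treewidth is 4.

Treewidth 4.
One such decomposition:
Bags: B1 = {a, b, c, d, e}  B2 = {a, b, d, e, f}
Tree: B1–B2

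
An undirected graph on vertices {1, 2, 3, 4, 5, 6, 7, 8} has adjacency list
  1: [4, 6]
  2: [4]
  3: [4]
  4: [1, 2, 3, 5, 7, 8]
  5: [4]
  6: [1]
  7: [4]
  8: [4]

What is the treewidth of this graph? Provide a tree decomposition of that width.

Treewidth 1.
One such decomposition:
Bags: B1 = {3, 4}  B2 = {1, 4}  B3 = {4, 5}  B4 = {1, 6}  B5 = {4, 8}  B6 = {4, 7}  B7 = {2, 4}
Tree: B1–B2, B1–B3, B2–B4, B3–B5, B5–B6, B6–B7

The largest bag has 2 vertices, giving width 1; this decomposition certifies tw(G) ≤ 1. Any graph with an edge has treewidth ≥ 1, and G has the edge 4–3. Hence tw(G) = 1 exactly.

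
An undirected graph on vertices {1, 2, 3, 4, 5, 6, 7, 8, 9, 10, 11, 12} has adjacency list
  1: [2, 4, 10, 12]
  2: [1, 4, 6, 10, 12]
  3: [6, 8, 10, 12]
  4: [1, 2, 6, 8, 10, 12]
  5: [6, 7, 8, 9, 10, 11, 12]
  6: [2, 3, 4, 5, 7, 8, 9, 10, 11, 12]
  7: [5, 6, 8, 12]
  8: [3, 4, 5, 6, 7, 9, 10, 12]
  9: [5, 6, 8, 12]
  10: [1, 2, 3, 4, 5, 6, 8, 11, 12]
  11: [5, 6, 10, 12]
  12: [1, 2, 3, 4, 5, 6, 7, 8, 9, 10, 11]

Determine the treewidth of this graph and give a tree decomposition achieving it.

Treewidth 4.
Bags: B1 = {4, 6, 8, 10, 12}  B2 = {2, 4, 6, 10, 12}  B3 = {5, 6, 8, 10, 12}  B4 = {5, 6, 7, 8, 12}  B5 = {1, 2, 4, 10, 12}  B6 = {3, 6, 8, 10, 12}  B7 = {5, 6, 10, 11, 12}  B8 = {5, 6, 8, 9, 12}
Tree: B1–B2, B1–B3, B3–B4, B2–B5, B3–B6, B3–B7, B3–B8

Every bag has size at most 5, so the width is 5 − 1 = 4 and tw(G) ≤ 4. On the other hand G contains the 5-clique {1, 2, 4, 10, 12}. A clique must lie in a single bag of any decomposition, so no decomposition can have width below 4. The upper and lower bounds meet at 4, so that is the treewidth.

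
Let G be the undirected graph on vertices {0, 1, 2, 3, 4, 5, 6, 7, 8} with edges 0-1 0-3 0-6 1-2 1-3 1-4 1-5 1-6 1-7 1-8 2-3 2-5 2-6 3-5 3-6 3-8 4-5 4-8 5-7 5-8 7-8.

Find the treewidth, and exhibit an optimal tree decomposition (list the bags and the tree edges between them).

Treewidth 3.
Bags: B1 = {0, 1, 3, 6}  B2 = {1, 2, 3, 6}  B3 = {1, 2, 3, 5}  B4 = {1, 3, 5, 8}  B5 = {1, 5, 7, 8}  B6 = {1, 4, 5, 8}
Tree: B1–B2, B2–B3, B3–B4, B4–B5, B4–B6

Every bag has size at most 4, so the width is 4 − 1 = 3 and tw(G) ≤ 3. For the lower bound, the 4 vertices {0, 1, 3, 6} are pairwise adjacent, and any tree decomposition puts a clique entirely inside one bag — forcing width ≥ 3. Therefore the treewidth is 3.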